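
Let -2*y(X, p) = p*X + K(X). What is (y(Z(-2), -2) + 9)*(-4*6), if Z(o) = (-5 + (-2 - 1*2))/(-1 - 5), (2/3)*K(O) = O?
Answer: -225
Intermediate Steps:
K(O) = 3*O/2
Z(o) = 3/2 (Z(o) = (-5 + (-2 - 2))/(-6) = (-5 - 4)*(-⅙) = -9*(-⅙) = 3/2)
y(X, p) = -3*X/4 - X*p/2 (y(X, p) = -(p*X + 3*X/2)/2 = -(X*p + 3*X/2)/2 = -(3*X/2 + X*p)/2 = -3*X/4 - X*p/2)
(y(Z(-2), -2) + 9)*(-4*6) = ((¼)*(3/2)*(-3 - 2*(-2)) + 9)*(-4*6) = ((¼)*(3/2)*(-3 + 4) + 9)*(-24) = ((¼)*(3/2)*1 + 9)*(-24) = (3/8 + 9)*(-24) = (75/8)*(-24) = -225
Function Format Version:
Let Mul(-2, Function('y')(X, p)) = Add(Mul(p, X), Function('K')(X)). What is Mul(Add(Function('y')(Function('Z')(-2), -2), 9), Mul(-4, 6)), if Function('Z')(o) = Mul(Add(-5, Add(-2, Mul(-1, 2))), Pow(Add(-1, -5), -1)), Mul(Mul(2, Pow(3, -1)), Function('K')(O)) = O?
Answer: -225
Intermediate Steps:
Function('K')(O) = Mul(Rational(3, 2), O)
Function('Z')(o) = Rational(3, 2) (Function('Z')(o) = Mul(Add(-5, Add(-2, -2)), Pow(-6, -1)) = Mul(Add(-5, -4), Rational(-1, 6)) = Mul(-9, Rational(-1, 6)) = Rational(3, 2))
Function('y')(X, p) = Add(Mul(Rational(-3, 4), X), Mul(Rational(-1, 2), X, p)) (Function('y')(X, p) = Mul(Rational(-1, 2), Add(Mul(p, X), Mul(Rational(3, 2), X))) = Mul(Rational(-1, 2), Add(Mul(X, p), Mul(Rational(3, 2), X))) = Mul(Rational(-1, 2), Add(Mul(Rational(3, 2), X), Mul(X, p))) = Add(Mul(Rational(-3, 4), X), Mul(Rational(-1, 2), X, p)))
Mul(Add(Function('y')(Function('Z')(-2), -2), 9), Mul(-4, 6)) = Mul(Add(Mul(Rational(1, 4), Rational(3, 2), Add(-3, Mul(-2, -2))), 9), Mul(-4, 6)) = Mul(Add(Mul(Rational(1, 4), Rational(3, 2), Add(-3, 4)), 9), -24) = Mul(Add(Mul(Rational(1, 4), Rational(3, 2), 1), 9), -24) = Mul(Add(Rational(3, 8), 9), -24) = Mul(Rational(75, 8), -24) = -225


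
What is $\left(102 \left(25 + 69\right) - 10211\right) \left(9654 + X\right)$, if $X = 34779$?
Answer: $-27681759$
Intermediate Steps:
$\left(102 \left(25 + 69\right) - 10211\right) \left(9654 + X\right) = \left(102 \left(25 + 69\right) - 10211\right) \left(9654 + 34779\right) = \left(102 \cdot 94 - 10211\right) 44433 = \left(9588 - 10211\right) 44433 = \left(-623\right) 44433 = -27681759$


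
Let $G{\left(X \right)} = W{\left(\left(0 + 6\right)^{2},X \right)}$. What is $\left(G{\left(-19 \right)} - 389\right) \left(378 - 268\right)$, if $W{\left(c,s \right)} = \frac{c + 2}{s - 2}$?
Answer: $- \frac{902770}{21} \approx -42989.0$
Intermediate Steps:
$W{\left(c,s \right)} = \frac{2 + c}{-2 + s}$
$G{\left(X \right)} = \frac{38}{-2 + X}$ ($G{\left(X \right)} = \frac{2 + \left(0 + 6\right)^{2}}{-2 + X} = \frac{2 + 6^{2}}{-2 + X} = \frac{2 + 36}{-2 + X} = \frac{1}{-2 + X} 38 = \frac{38}{-2 + X}$)
$\left(G{\left(-19 \right)} - 389\right) \left(378 - 268\right) = \left(\frac{38}{-2 - 19} - 389\right) \left(378 - 268\right) = \left(\frac{38}{-21} - 389\right) 110 = \left(38 \left(- \frac{1}{21}\right) - 389\right) 110 = \left(- \frac{38}{21} - 389\right) 110 = \left(- \frac{8207}{21}\right) 110 = - \frac{902770}{21}$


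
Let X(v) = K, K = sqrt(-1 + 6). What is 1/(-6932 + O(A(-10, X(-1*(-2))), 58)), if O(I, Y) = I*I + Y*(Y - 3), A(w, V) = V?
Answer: -1/3737 ≈ -0.00026759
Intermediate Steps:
K = sqrt(5) ≈ 2.2361
X(v) = sqrt(5)
O(I, Y) = I**2 + Y*(-3 + Y)
1/(-6932 + O(A(-10, X(-1*(-2))), 58)) = 1/(-6932 + ((sqrt(5))**2 + 58**2 - 3*58)) = 1/(-6932 + (5 + 3364 - 174)) = 1/(-6932 + 3195) = 1/(-3737) = -1/3737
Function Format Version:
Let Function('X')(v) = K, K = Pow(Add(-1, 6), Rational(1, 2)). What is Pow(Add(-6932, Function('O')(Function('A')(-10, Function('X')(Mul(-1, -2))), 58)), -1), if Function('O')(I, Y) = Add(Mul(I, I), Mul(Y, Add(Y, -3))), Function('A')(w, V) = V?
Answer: Rational(-1, 3737) ≈ -0.00026759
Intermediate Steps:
K = Pow(5, Rational(1, 2)) ≈ 2.2361
Function('X')(v) = Pow(5, Rational(1, 2))
Function('O')(I, Y) = Add(Pow(I, 2), Mul(Y, Add(-3, Y)))
Pow(Add(-6932, Function('O')(Function('A')(-10, Function('X')(Mul(-1, -2))), 58)), -1) = Pow(Add(-6932, Add(Pow(Pow(5, Rational(1, 2)), 2), Pow(58, 2), Mul(-3, 58))), -1) = Pow(Add(-6932, Add(5, 3364, -174)), -1) = Pow(Add(-6932, 3195), -1) = Pow(-3737, -1) = Rational(-1, 3737)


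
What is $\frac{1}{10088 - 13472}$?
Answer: $- \frac{1}{3384} \approx -0.00029551$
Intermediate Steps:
$\frac{1}{10088 - 13472} = \frac{1}{-3384} = - \frac{1}{3384}$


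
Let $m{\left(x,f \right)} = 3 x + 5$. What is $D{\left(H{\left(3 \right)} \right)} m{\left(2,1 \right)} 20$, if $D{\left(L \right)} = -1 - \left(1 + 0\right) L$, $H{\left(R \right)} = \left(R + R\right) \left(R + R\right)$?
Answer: $-8140$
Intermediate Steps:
$m{\left(x,f \right)} = 5 + 3 x$
$H{\left(R \right)} = 4 R^{2}$ ($H{\left(R \right)} = 2 R 2 R = 4 R^{2}$)
$D{\left(L \right)} = -1 - L$ ($D{\left(L \right)} = -1 - 1 L = -1 - L$)
$D{\left(H{\left(3 \right)} \right)} m{\left(2,1 \right)} 20 = \left(-1 - 4 \cdot 3^{2}\right) \left(5 + 3 \cdot 2\right) 20 = \left(-1 - 4 \cdot 9\right) \left(5 + 6\right) 20 = \left(-1 - 36\right) 11 \cdot 20 = \left(-37\right) 11 \cdot 20 = \left(-407\right) 20 = -8140$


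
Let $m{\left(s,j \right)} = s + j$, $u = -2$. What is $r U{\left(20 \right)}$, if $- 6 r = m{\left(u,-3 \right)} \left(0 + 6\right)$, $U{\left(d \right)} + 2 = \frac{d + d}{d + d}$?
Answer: $-5$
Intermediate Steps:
$m{\left(s,j \right)} = j + s$
$U{\left(d \right)} = -1$ ($U{\left(d \right)} = -2 + \frac{d + d}{d + d} = -2 + \frac{2 d}{2 d} = -2 + 2 d \frac{1}{2 d} = -2 + 1 = -1$)
$r = 5$ ($r = - \frac{\left(-3 - 2\right) \left(0 + 6\right)}{6} = - \frac{\left(-5\right) 6}{6} = \left(- \frac{1}{6}\right) \left(-30\right) = 5$)
$r U{\left(20 \right)} = 5 \left(-1\right) = -5$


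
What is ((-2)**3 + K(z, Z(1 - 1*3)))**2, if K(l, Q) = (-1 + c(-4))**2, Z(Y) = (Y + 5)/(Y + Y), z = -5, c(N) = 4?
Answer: 1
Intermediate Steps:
Z(Y) = (5 + Y)/(2*Y) (Z(Y) = (5 + Y)/((2*Y)) = (5 + Y)*(1/(2*Y)) = (5 + Y)/(2*Y))
K(l, Q) = 9 (K(l, Q) = (-1 + 4)**2 = 3**2 = 9)
((-2)**3 + K(z, Z(1 - 1*3)))**2 = ((-2)**3 + 9)**2 = (-8 + 9)**2 = 1**2 = 1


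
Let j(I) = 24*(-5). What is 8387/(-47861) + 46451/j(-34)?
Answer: -2224197751/5743320 ≈ -387.27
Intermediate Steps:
j(I) = -120
8387/(-47861) + 46451/j(-34) = 8387/(-47861) + 46451/(-120) = 8387*(-1/47861) + 46451*(-1/120) = -8387/47861 - 46451/120 = -2224197751/5743320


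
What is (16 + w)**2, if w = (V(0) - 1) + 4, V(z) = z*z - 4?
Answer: 225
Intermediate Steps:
V(z) = -4 + z**2 (V(z) = z**2 - 4 = -4 + z**2)
w = -1 (w = ((-4 + 0**2) - 1) + 4 = ((-4 + 0) - 1) + 4 = (-4 - 1) + 4 = -5 + 4 = -1)
(16 + w)**2 = (16 - 1)**2 = 15**2 = 225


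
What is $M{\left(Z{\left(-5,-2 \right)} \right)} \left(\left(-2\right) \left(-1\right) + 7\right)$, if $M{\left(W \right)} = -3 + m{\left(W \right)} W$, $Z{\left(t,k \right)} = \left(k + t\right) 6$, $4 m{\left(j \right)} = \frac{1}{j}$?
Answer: $- \frac{99}{4} \approx -24.75$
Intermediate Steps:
$m{\left(j \right)} = \frac{1}{4 j}$
$Z{\left(t,k \right)} = 6 k + 6 t$
$M{\left(W \right)} = - \frac{11}{4}$ ($M{\left(W \right)} = -3 + \frac{1}{4 W} W = -3 + \frac{1}{4} = - \frac{11}{4}$)
$M{\left(Z{\left(-5,-2 \right)} \right)} \left(\left(-2\right) \left(-1\right) + 7\right) = - \frac{11 \left(\left(-2\right) \left(-1\right) + 7\right)}{4} = - \frac{11 \left(2 + 7\right)}{4} = \left(- \frac{11}{4}\right) 9 = - \frac{99}{4}$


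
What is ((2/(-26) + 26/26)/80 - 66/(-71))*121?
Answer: 2102133/18460 ≈ 113.88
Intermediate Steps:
((2/(-26) + 26/26)/80 - 66/(-71))*121 = ((2*(-1/26) + 26*(1/26))*(1/80) - 66*(-1/71))*121 = ((-1/13 + 1)*(1/80) + 66/71)*121 = ((12/13)*(1/80) + 66/71)*121 = (3/260 + 66/71)*121 = (17373/18460)*121 = 2102133/18460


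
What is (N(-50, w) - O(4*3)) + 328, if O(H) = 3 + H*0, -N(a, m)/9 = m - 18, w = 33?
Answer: 190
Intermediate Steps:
N(a, m) = 162 - 9*m (N(a, m) = -9*(m - 18) = -9*(-18 + m) = 162 - 9*m)
O(H) = 3 (O(H) = 3 + 0 = 3)
(N(-50, w) - O(4*3)) + 328 = ((162 - 9*33) - 1*3) + 328 = ((162 - 297) - 3) + 328 = (-135 - 3) + 328 = -138 + 328 = 190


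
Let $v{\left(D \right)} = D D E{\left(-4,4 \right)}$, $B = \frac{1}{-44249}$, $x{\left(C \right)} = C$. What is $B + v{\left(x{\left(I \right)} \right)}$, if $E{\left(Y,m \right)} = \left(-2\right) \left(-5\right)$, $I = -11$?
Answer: $\frac{53541289}{44249} \approx 1210.0$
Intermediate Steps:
$E{\left(Y,m \right)} = 10$
$B = - \frac{1}{44249} \approx -2.2599 \cdot 10^{-5}$
$v{\left(D \right)} = 10 D^{2}$ ($v{\left(D \right)} = D D 10 = D^{2} \cdot 10 = 10 D^{2}$)
$B + v{\left(x{\left(I \right)} \right)} = - \frac{1}{44249} + 10 \left(-11\right)^{2} = - \frac{1}{44249} + 10 \cdot 121 = - \frac{1}{44249} + 1210 = \frac{53541289}{44249}$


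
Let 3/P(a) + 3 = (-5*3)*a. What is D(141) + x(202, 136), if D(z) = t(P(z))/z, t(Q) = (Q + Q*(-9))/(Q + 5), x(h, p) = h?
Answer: 100512986/497589 ≈ 202.00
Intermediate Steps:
P(a) = 3/(-3 - 15*a) (P(a) = 3/(-3 + (-5*3)*a) = 3/(-3 - 15*a))
t(Q) = -8*Q/(5 + Q) (t(Q) = (Q - 9*Q)/(5 + Q) = (-8*Q)/(5 + Q) = -8*Q/(5 + Q))
D(z) = 8/(z*(1 + 5*z)*(5 - 1/(1 + 5*z))) (D(z) = (-8*(-1/(1 + 5*z))/(5 - 1/(1 + 5*z)))/z = (8/((1 + 5*z)*(5 - 1/(1 + 5*z))))/z = 8/(z*(1 + 5*z)*(5 - 1/(1 + 5*z))))
D(141) + x(202, 136) = 8/(141*(4 + 25*141)) + 202 = 8*(1/141)/(4 + 3525) + 202 = 8*(1/141)/3529 + 202 = 8*(1/141)*(1/3529) + 202 = 8/497589 + 202 = 100512986/497589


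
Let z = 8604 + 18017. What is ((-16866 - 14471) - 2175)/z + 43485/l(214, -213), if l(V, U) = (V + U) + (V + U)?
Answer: 1157547161/53242 ≈ 21741.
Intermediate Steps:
l(V, U) = 2*U + 2*V (l(V, U) = (U + V) + (U + V) = 2*U + 2*V)
z = 26621
((-16866 - 14471) - 2175)/z + 43485/l(214, -213) = ((-16866 - 14471) - 2175)/26621 + 43485/(2*(-213) + 2*214) = (-31337 - 2175)*(1/26621) + 43485/(-426 + 428) = -33512*1/26621 + 43485/2 = -33512/26621 + 43485*(½) = -33512/26621 + 43485/2 = 1157547161/53242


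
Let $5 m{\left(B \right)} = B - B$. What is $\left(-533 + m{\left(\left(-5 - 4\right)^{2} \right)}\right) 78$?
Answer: $-41574$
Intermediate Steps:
$m{\left(B \right)} = 0$ ($m{\left(B \right)} = \frac{B - B}{5} = \frac{1}{5} \cdot 0 = 0$)
$\left(-533 + m{\left(\left(-5 - 4\right)^{2} \right)}\right) 78 = \left(-533 + 0\right) 78 = \left(-533\right) 78 = -41574$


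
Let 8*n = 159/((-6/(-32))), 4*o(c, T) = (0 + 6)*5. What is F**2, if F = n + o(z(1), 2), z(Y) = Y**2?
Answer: 51529/4 ≈ 12882.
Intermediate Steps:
o(c, T) = 15/2 (o(c, T) = ((0 + 6)*5)/4 = (6*5)/4 = (1/4)*30 = 15/2)
n = 106 (n = (159/((-6/(-32))))/8 = (159/((-6*(-1/32))))/8 = (159/(3/16))/8 = (159*(16/3))/8 = (1/8)*848 = 106)
F = 227/2 (F = 106 + 15/2 = 227/2 ≈ 113.50)
F**2 = (227/2)**2 = 51529/4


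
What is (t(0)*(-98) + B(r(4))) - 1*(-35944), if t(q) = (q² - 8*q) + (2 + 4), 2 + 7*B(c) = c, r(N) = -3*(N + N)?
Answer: 247466/7 ≈ 35352.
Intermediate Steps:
r(N) = -6*N
B(c) = -2/7 + c/7
t(q) = 6 + q² - 8*q (t(q) = (q² - 8*q) + 6 = 6 + q² - 8*q)
(t(0)*(-98) + B(r(4))) - 1*(-35944) = ((6 + 0² - 8*0)*(-98) + (-2/7 + (-6*4)/7)) - 1*(-35944) = ((6 + 0 + 0)*(-98) + (-2/7 + (⅐)*(-24))) + 35944 = (6*(-98) + (-2/7 - 24/7)) + 35944 = (-588 - 26/7) + 35944 = -4142/7 + 35944 = 247466/7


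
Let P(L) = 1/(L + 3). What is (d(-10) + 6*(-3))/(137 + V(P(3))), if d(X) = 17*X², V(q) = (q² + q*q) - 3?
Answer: 30276/2413 ≈ 12.547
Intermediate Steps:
P(L) = 1/(3 + L)
V(q) = -3 + 2*q² (V(q) = (q² + q²) - 3 = 2*q² - 3 = -3 + 2*q²)
(d(-10) + 6*(-3))/(137 + V(P(3))) = (17*(-10)² + 6*(-3))/(137 + (-3 + 2*(1/(3 + 3))²)) = (17*100 - 18)/(137 + (-3 + 2*(1/6)²)) = (1700 - 18)/(137 + (-3 + 2*(⅙)²)) = 1682/(137 + (-3 + 2*(1/36))) = 1682/(137 + (-3 + 1/18)) = 1682/(137 - 53/18) = 1682/(2413/18) = 1682*(18/2413) = 30276/2413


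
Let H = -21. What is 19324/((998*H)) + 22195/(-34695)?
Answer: -37853633/24237927 ≈ -1.5618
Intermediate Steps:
19324/((998*H)) + 22195/(-34695) = 19324/((998*(-21))) + 22195/(-34695) = 19324/(-20958) + 22195*(-1/34695) = 19324*(-1/20958) - 4439/6939 = -9662/10479 - 4439/6939 = -37853633/24237927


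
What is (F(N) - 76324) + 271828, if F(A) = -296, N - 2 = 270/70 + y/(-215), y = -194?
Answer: 195208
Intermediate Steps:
N = 10173/1505 (N = 2 + (270/70 - 194/(-215)) = 2 + (270*(1/70) - 194*(-1/215)) = 2 + (27/7 + 194/215) = 2 + 7163/1505 = 10173/1505 ≈ 6.7595)
(F(N) - 76324) + 271828 = (-296 - 76324) + 271828 = -76620 + 271828 = 195208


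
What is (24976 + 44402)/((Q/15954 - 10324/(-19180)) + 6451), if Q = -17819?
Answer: 5307377454540/493453558099 ≈ 10.756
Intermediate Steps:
(24976 + 44402)/((Q/15954 - 10324/(-19180)) + 6451) = (24976 + 44402)/((-17819/15954 - 10324/(-19180)) + 6451) = 69378/((-17819*1/15954 - 10324*(-1/19180)) + 6451) = 69378/((-17819/15954 + 2581/4795) + 6451) = 69378/(-44264831/76499430 + 6451) = 69378/(493453558099/76499430) = 69378*(76499430/493453558099) = 5307377454540/493453558099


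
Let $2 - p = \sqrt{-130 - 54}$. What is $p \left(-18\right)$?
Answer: $-36 + 36 i \sqrt{46} \approx -36.0 + 244.16 i$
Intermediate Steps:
$p = 2 - 2 i \sqrt{46}$ ($p = 2 - \sqrt{-130 - 54} = 2 - \sqrt{-184} = 2 - 2 i \sqrt{46} \approx 2.0 - 13.565 i$)
$p \left(-18\right) = \left(2 - 2 i \sqrt{46}\right) \left(-18\right) = -36 + 36 i \sqrt{46}$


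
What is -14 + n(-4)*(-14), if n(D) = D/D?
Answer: -28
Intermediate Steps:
n(D) = 1
-14 + n(-4)*(-14) = -14 + 1*(-14) = -14 - 14 = -28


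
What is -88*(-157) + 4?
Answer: 13820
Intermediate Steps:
-88*(-157) + 4 = 13816 + 4 = 13820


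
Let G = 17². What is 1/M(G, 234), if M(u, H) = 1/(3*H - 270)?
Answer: 432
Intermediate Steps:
G = 289
M(u, H) = 1/(-270 + 3*H)
1/M(G, 234) = 1/(1/(3*(-90 + 234))) = 1/((⅓)/144) = 1/((⅓)*(1/144)) = 1/(1/432) = 432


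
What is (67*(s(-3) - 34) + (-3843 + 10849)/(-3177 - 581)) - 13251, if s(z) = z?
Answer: -29560173/1879 ≈ -15732.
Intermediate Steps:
(67*(s(-3) - 34) + (-3843 + 10849)/(-3177 - 581)) - 13251 = (67*(-3 - 34) + (-3843 + 10849)/(-3177 - 581)) - 13251 = (67*(-37) + 7006/(-3758)) - 13251 = (-2479 + 7006*(-1/3758)) - 13251 = (-2479 - 3503/1879) - 13251 = -4661544/1879 - 13251 = -29560173/1879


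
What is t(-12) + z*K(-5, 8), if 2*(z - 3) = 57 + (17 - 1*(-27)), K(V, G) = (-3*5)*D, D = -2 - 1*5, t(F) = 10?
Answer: 11255/2 ≈ 5627.5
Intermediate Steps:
D = -7 (D = -2 - 5 = -7)
K(V, G) = 105 (K(V, G) = -3*5*(-7) = -15*(-7) = 105)
z = 107/2 (z = 3 + (57 + (17 - 1*(-27)))/2 = 3 + (57 + (17 + 27))/2 = 3 + (57 + 44)/2 = 3 + (½)*101 = 3 + 101/2 = 107/2 ≈ 53.500)
t(-12) + z*K(-5, 8) = 10 + (107/2)*105 = 10 + 11235/2 = 11255/2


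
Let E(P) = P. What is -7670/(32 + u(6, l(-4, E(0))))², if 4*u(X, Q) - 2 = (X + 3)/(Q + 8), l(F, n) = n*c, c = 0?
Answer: -7854080/1100401 ≈ -7.1375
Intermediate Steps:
l(F, n) = 0 (l(F, n) = n*0 = 0)
u(X, Q) = ½ + (3 + X)/(4*(8 + Q)) (u(X, Q) = ½ + ((X + 3)/(Q + 8))/4 = ½ + ((3 + X)/(8 + Q))/4 = ½ + (3 + X)/(4*(8 + Q)))
-7670/(32 + u(6, l(-4, E(0))))² = -7670/(32 + (19 + 6 + 2*0)/(4*(8 + 0)))² = -7670/(32 + (¼)*(19 + 6 + 0)/8)² = -7670/(32 + (¼)*(⅛)*25)² = -7670/(32 + 25/32)² = -7670/((1049/32)²) = -7670/1100401/1024 = -7670*1024/1100401 = -7854080/1100401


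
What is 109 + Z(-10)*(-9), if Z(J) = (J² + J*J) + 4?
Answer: -1727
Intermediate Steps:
Z(J) = 4 + 2*J² (Z(J) = (J² + J²) + 4 = 2*J² + 4 = 4 + 2*J²)
109 + Z(-10)*(-9) = 109 + (4 + 2*(-10)²)*(-9) = 109 + (4 + 2*100)*(-9) = 109 + (4 + 200)*(-9) = 109 + 204*(-9) = 109 - 1836 = -1727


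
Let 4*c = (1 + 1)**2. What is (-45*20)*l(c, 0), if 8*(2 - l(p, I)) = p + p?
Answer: -1575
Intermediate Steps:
c = 1 (c = (1 + 1)**2/4 = (1/4)*2**2 = (1/4)*4 = 1)
l(p, I) = 2 - p/4 (l(p, I) = 2 - (p + p)/8 = 2 - p/4)
(-45*20)*l(c, 0) = (-45*20)*(2 - 1/4*1) = -900*(2 - 1/4) = -900*7/4 = -1575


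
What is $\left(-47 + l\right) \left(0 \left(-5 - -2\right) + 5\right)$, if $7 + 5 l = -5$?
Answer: $-247$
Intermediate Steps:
$l = - \frac{12}{5}$ ($l = - \frac{7}{5} + \frac{1}{5} \left(-5\right) = - \frac{7}{5} - 1 = - \frac{12}{5} \approx -2.4$)
$\left(-47 + l\right) \left(0 \left(-5 - -2\right) + 5\right) = \left(-47 - \frac{12}{5}\right) \left(0 \left(-5 - -2\right) + 5\right) = - \frac{247 \left(0 \left(-5 + 2\right) + 5\right)}{5} = - \frac{247 \left(0 \left(-3\right) + 5\right)}{5} = - \frac{247 \left(0 + 5\right)}{5} = \left(- \frac{247}{5}\right) 5 = -247$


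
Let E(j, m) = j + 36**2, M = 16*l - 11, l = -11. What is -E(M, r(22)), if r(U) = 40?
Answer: -1109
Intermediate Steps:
M = -187 (M = 16*(-11) - 11 = -176 - 11 = -187)
E(j, m) = 1296 + j (E(j, m) = j + 1296 = 1296 + j)
-E(M, r(22)) = -(1296 - 187) = -1*1109 = -1109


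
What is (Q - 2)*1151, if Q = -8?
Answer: -11510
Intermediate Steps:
(Q - 2)*1151 = (-8 - 2)*1151 = -10*1151 = -11510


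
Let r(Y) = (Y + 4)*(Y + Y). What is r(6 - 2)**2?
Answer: 4096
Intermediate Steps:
r(Y) = 2*Y*(4 + Y) (r(Y) = (4 + Y)*(2*Y) = 2*Y*(4 + Y))
r(6 - 2)**2 = (2*(6 - 2)*(4 + (6 - 2)))**2 = (2*4*(4 + 4))**2 = (2*4*8)**2 = 64**2 = 4096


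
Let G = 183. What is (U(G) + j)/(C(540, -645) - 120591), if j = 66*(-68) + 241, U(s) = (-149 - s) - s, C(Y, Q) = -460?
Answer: 4762/121051 ≈ 0.039339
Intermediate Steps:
U(s) = -149 - 2*s
j = -4247 (j = -4488 + 241 = -4247)
(U(G) + j)/(C(540, -645) - 120591) = ((-149 - 2*183) - 4247)/(-460 - 120591) = ((-149 - 366) - 4247)/(-121051) = (-515 - 4247)*(-1/121051) = -4762*(-1/121051) = 4762/121051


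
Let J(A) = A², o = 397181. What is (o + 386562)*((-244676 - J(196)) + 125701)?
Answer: -123354094513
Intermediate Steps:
(o + 386562)*((-244676 - J(196)) + 125701) = (397181 + 386562)*((-244676 - 1*196²) + 125701) = 783743*((-244676 - 1*38416) + 125701) = 783743*((-244676 - 38416) + 125701) = 783743*(-283092 + 125701) = 783743*(-157391) = -123354094513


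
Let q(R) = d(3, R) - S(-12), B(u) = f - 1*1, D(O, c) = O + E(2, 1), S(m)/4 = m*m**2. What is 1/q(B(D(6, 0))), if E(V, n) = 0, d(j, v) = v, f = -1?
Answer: 1/6910 ≈ 0.00014472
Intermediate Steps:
S(m) = 4*m**3 (S(m) = 4*(m*m**2) = 4*m**3)
D(O, c) = O (D(O, c) = O + 0 = O)
B(u) = -2 (B(u) = -1 - 1*1 = -1 - 1 = -2)
q(R) = 6912 + R (q(R) = R - 4*(-12)**3 = R - 4*(-1728) = R - 1*(-6912) = R + 6912 = 6912 + R)
1/q(B(D(6, 0))) = 1/(6912 - 2) = 1/6910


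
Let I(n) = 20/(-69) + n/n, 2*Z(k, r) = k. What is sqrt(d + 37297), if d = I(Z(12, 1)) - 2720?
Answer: sqrt(164624478)/69 ≈ 185.95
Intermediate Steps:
Z(k, r) = k/2
I(n) = 49/69 (I(n) = 20*(-1/69) + 1 = -20/69 + 1 = 49/69)
d = -187631/69 (d = 49/69 - 2720 = -187631/69 ≈ -2719.3)
sqrt(d + 37297) = sqrt(-187631/69 + 37297) = sqrt(2385862/69) = sqrt(164624478)/69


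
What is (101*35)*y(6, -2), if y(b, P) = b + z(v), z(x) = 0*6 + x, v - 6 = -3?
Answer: 31815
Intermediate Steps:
v = 3 (v = 6 - 3 = 3)
z(x) = x (z(x) = 0 + x = x)
y(b, P) = 3 + b (y(b, P) = b + 3 = 3 + b)
(101*35)*y(6, -2) = (101*35)*(3 + 6) = 3535*9 = 31815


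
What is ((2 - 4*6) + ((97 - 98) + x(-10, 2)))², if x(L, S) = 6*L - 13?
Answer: 9216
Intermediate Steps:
x(L, S) = -13 + 6*L
((2 - 4*6) + ((97 - 98) + x(-10, 2)))² = ((2 - 4*6) + ((97 - 98) + (-13 + 6*(-10))))² = ((2 - 24) + (-1 + (-13 - 60)))² = (-22 + (-1 - 73))² = (-22 - 74)² = (-96)² = 9216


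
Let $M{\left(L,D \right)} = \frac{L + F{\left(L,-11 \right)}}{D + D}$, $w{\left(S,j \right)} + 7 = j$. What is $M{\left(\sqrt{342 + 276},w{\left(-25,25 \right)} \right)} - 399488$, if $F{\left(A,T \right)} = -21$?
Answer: $- \frac{4793863}{12} + \frac{\sqrt{618}}{36} \approx -3.9949 \cdot 10^{5}$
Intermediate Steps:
$w{\left(S,j \right)} = -7 + j$
$M{\left(L,D \right)} = \frac{-21 + L}{2 D}$ ($M{\left(L,D \right)} = \frac{L - 21}{D + D} = \frac{-21 + L}{2 D}$)
$M{\left(\sqrt{342 + 276},w{\left(-25,25 \right)} \right)} - 399488 = \frac{-21 + \sqrt{342 + 276}}{2 \left(-7 + 25\right)} - 399488 = \frac{-21 + \sqrt{618}}{2 \cdot 18} - 399488 = \frac{1}{2} \cdot \frac{1}{18} \left(-21 + \sqrt{618}\right) - 399488 = \left(- \frac{7}{12} + \frac{\sqrt{618}}{36}\right) - 399488 = - \frac{4793863}{12} + \frac{\sqrt{618}}{36}$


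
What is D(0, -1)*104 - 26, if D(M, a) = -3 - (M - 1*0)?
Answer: -338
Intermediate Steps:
D(M, a) = -3 - M (D(M, a) = -3 - (M + 0) = -3 - M)
D(0, -1)*104 - 26 = (-3 - 1*0)*104 - 26 = (-3 + 0)*104 - 26 = -3*104 - 26 = -312 - 26 = -338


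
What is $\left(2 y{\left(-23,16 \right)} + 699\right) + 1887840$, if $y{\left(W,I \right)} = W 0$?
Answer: $1888539$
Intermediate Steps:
$y{\left(W,I \right)} = 0$
$\left(2 y{\left(-23,16 \right)} + 699\right) + 1887840 = \left(2 \cdot 0 + 699\right) + 1887840 = \left(0 + 699\right) + 1887840 = 699 + 1887840 = 1888539$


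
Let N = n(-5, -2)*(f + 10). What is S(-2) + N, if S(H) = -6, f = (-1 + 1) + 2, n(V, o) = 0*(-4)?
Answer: -6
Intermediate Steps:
n(V, o) = 0
f = 2 (f = 0 + 2 = 2)
N = 0 (N = 0*(2 + 10) = 0*12 = 0)
S(-2) + N = -6 + 0 = -6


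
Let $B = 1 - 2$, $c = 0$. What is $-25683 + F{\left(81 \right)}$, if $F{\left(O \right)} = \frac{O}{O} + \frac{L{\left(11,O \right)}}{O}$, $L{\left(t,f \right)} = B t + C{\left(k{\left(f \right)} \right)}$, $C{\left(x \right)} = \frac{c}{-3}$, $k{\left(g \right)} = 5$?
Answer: $- \frac{2080253}{81} \approx -25682.0$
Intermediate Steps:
$B = -1$
$C{\left(x \right)} = 0$ ($C{\left(x \right)} = \frac{0}{-3} = 0 \left(- \frac{1}{3}\right) = 0$)
$L{\left(t,f \right)} = - t$ ($L{\left(t,f \right)} = - t + 0 = - t$)
$F{\left(O \right)} = 1 - \frac{11}{O}$ ($F{\left(O \right)} = \frac{O}{O} + \frac{\left(-1\right) 11}{O} = 1 - \frac{11}{O}$)
$-25683 + F{\left(81 \right)} = -25683 + \frac{-11 + 81}{81} = -25683 + \frac{1}{81} \cdot 70 = -25683 + \frac{70}{81} = - \frac{2080253}{81}$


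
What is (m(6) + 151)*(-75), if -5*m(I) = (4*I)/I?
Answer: -11265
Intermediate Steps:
m(I) = -⅘ (m(I) = -4*I/(5*I) = -⅕*4 = -⅘)
(m(6) + 151)*(-75) = (-⅘ + 151)*(-75) = (751/5)*(-75) = -11265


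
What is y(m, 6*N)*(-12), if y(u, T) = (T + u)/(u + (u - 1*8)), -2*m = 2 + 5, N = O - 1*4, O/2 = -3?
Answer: -254/5 ≈ -50.800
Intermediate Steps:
O = -6 (O = 2*(-3) = -6)
N = -10 (N = -6 - 1*4 = -6 - 4 = -10)
m = -7/2 (m = -(2 + 5)/2 = -1/2*7 = -7/2 ≈ -3.5000)
y(u, T) = (T + u)/(-8 + 2*u) (y(u, T) = (T + u)/(u + (u - 8)) = (T + u)/(u + (-8 + u)) = (T + u)/(-8 + 2*u))
y(m, 6*N)*(-12) = ((6*(-10) - 7/2)/(2*(-4 - 7/2)))*(-12) = ((-60 - 7/2)/(2*(-15/2)))*(-12) = ((1/2)*(-2/15)*(-127/2))*(-12) = (127/30)*(-12) = -254/5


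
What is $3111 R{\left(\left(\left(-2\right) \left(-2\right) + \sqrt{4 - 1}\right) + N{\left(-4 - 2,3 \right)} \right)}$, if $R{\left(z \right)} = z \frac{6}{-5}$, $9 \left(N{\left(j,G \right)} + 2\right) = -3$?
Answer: $-6222 - \frac{18666 \sqrt{3}}{5} \approx -12688.0$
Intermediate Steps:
$N{\left(j,G \right)} = - \frac{7}{3}$ ($N{\left(j,G \right)} = -2 + \frac{1}{9} \left(-3\right) = -2 - \frac{1}{3} = - \frac{7}{3}$)
$R{\left(z \right)} = - \frac{6 z}{5}$ ($R{\left(z \right)} = z 6 \left(- \frac{1}{5}\right) = z \left(- \frac{6}{5}\right) = - \frac{6 z}{5}$)
$3111 R{\left(\left(\left(-2\right) \left(-2\right) + \sqrt{4 - 1}\right) + N{\left(-4 - 2,3 \right)} \right)} = 3111 \left(- \frac{6 \left(\left(\left(-2\right) \left(-2\right) + \sqrt{4 - 1}\right) - \frac{7}{3}\right)}{5}\right) = 3111 \left(- \frac{6 \left(\left(4 + \sqrt{3}\right) - \frac{7}{3}\right)}{5}\right) = 3111 \left(- \frac{6 \left(\frac{5}{3} + \sqrt{3}\right)}{5}\right) = 3111 \left(-2 - \frac{6 \sqrt{3}}{5}\right) = -6222 - \frac{18666 \sqrt{3}}{5}$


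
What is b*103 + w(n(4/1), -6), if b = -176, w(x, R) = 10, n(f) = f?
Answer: -18118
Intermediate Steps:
b*103 + w(n(4/1), -6) = -176*103 + 10 = -18128 + 10 = -18118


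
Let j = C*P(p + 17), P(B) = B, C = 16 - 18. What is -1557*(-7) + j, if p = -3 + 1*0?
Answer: 10871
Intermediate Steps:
C = -2
p = -3 (p = -3 + 0 = -3)
j = -28 (j = -2*(-3 + 17) = -2*14 = -28)
-1557*(-7) + j = -1557*(-7) - 28 = 10899 - 28 = 10871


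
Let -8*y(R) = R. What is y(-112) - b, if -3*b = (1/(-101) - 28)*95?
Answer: -88171/101 ≈ -872.98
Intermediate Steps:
b = 89585/101 (b = -(1/(-101) - 28)*95/3 = -(-1/101 - 28)*95/3 = -(-943)*95/101 = -1/3*(-268755/101) = 89585/101 ≈ 886.98)
y(R) = -R/8
y(-112) - b = -1/8*(-112) - 1*89585/101 = 14 - 89585/101 = -88171/101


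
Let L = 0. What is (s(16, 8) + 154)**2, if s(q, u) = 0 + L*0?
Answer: 23716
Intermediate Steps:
s(q, u) = 0 (s(q, u) = 0 + 0*0 = 0 + 0 = 0)
(s(16, 8) + 154)**2 = (0 + 154)**2 = 154**2 = 23716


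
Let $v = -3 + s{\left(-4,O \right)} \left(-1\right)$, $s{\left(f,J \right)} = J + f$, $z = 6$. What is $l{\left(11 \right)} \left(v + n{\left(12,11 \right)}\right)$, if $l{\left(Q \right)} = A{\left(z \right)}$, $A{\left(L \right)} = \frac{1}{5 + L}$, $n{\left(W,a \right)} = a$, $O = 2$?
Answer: $\frac{10}{11} \approx 0.90909$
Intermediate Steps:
$v = -1$ ($v = -3 + \left(2 - 4\right) \left(-1\right) = -3 - -2 = -3 + 2 = -1$)
$l{\left(Q \right)} = \frac{1}{11}$ ($l{\left(Q \right)} = \frac{1}{5 + 6} = \frac{1}{11}$)
$l{\left(11 \right)} \left(v + n{\left(12,11 \right)}\right) = \frac{-1 + 11}{11} = \frac{1}{11} \cdot 10 = \frac{10}{11}$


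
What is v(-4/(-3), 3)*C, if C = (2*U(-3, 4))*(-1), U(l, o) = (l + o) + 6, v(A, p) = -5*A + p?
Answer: 154/3 ≈ 51.333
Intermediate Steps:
v(A, p) = p - 5*A
U(l, o) = 6 + l + o
C = -14 (C = (2*(6 - 3 + 4))*(-1) = (2*7)*(-1) = 14*(-1) = -14)
v(-4/(-3), 3)*C = (3 - (-20)/(-3))*(-14) = (3 - (-20)*(-1)/3)*(-14) = (3 - 5*4/3)*(-14) = (3 - 20/3)*(-14) = -11/3*(-14) = 154/3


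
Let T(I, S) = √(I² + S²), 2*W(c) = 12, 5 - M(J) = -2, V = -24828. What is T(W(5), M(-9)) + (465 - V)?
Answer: 25293 + √85 ≈ 25302.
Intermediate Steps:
M(J) = 7 (M(J) = 5 - 1*(-2) = 5 + 2 = 7)
W(c) = 6 (W(c) = (½)*12 = 6)
T(W(5), M(-9)) + (465 - V) = √(6² + 7²) + (465 - 1*(-24828)) = √(36 + 49) + (465 + 24828) = √85 + 25293 = 25293 + √85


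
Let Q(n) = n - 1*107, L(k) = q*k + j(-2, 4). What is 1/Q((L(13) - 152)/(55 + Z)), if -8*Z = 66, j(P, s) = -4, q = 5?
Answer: -187/20373 ≈ -0.0091788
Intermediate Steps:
L(k) = -4 + 5*k (L(k) = 5*k - 4 = -4 + 5*k)
Z = -33/4 (Z = -⅛*66 = -33/4 ≈ -8.2500)
Q(n) = -107 + n (Q(n) = n - 107 = -107 + n)
1/Q((L(13) - 152)/(55 + Z)) = 1/(-107 + ((-4 + 5*13) - 152)/(55 - 33/4)) = 1/(-107 + ((-4 + 65) - 152)/(187/4)) = 1/(-107 + (61 - 152)*(4/187)) = 1/(-107 - 91*4/187) = 1/(-107 - 364/187) = 1/(-20373/187) = -187/20373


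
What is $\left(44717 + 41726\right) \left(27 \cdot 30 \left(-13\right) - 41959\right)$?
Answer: $-4537306627$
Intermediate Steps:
$\left(44717 + 41726\right) \left(27 \cdot 30 \left(-13\right) - 41959\right) = 86443 \left(810 \left(-13\right) - 41959\right) = 86443 \left(-10530 - 41959\right) = 86443 \left(-52489\right) = -4537306627$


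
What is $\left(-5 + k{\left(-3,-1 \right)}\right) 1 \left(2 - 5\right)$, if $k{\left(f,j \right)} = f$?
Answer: $24$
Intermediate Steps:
$\left(-5 + k{\left(-3,-1 \right)}\right) 1 \left(2 - 5\right) = \left(-5 - 3\right) 1 \left(2 - 5\right) = - 8 \cdot 1 \left(-3\right) = \left(-8\right) \left(-3\right) = 24$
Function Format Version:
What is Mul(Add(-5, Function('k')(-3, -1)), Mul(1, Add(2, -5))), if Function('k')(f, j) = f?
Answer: 24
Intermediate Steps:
Mul(Add(-5, Function('k')(-3, -1)), Mul(1, Add(2, -5))) = Mul(Add(-5, -3), Mul(1, Add(2, -5))) = Mul(-8, Mul(1, -3)) = Mul(-8, -3) = 24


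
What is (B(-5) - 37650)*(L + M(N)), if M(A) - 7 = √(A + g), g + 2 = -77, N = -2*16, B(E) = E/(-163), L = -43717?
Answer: 268245865950/163 - 6136945*I*√111/163 ≈ 1.6457e+9 - 3.9667e+5*I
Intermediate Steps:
B(E) = -E/163 (B(E) = E*(-1/163) = -E/163)
N = -32
g = -79 (g = -2 - 77 = -79)
M(A) = 7 + √(-79 + A) (M(A) = 7 + √(A - 79) = 7 + √(-79 + A))
(B(-5) - 37650)*(L + M(N)) = (-1/163*(-5) - 37650)*(-43717 + (7 + √(-79 - 32))) = (5/163 - 37650)*(-43717 + (7 + √(-111))) = -6136945*(-43717 + (7 + I*√111))/163 = -6136945*(-43710 + I*√111)/163 = 268245865950/163 - 6136945*I*√111/163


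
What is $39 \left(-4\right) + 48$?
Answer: $-108$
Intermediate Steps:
$39 \left(-4\right) + 48 = -156 + 48 = -108$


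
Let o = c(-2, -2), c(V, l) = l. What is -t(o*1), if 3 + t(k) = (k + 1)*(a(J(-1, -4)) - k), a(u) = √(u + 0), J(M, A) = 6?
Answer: 5 + √6 ≈ 7.4495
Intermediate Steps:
o = -2
a(u) = √u
t(k) = -3 + (1 + k)*(√6 - k) (t(k) = -3 + (k + 1)*(√6 - k) = -3 + (1 + k)*(√6 - k))
-t(o*1) = -(-3 + √6 - (-2) - (-2*1)² + (-2*1)*√6) = -(-3 + √6 - 1*(-2) - 1*(-2)² - 2*√6) = -(-3 + √6 + 2 - 1*4 - 2*√6) = -(-3 + √6 + 2 - 4 - 2*√6) = -(-5 - √6) = 5 + √6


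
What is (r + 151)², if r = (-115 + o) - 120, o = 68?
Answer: 256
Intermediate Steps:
r = -167 (r = (-115 + 68) - 120 = -47 - 120 = -167)
(r + 151)² = (-167 + 151)² = (-16)² = 256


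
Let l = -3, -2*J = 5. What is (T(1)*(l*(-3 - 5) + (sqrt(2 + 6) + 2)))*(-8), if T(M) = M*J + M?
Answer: 312 + 24*sqrt(2) ≈ 345.94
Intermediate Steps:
J = -5/2 (J = -1/2*5 = -5/2 ≈ -2.5000)
T(M) = -3*M/2 (T(M) = M*(-5/2) + M = -5*M/2 + M = -3*M/2)
(T(1)*(l*(-3 - 5) + (sqrt(2 + 6) + 2)))*(-8) = ((-3/2*1)*(-3*(-3 - 5) + (sqrt(2 + 6) + 2)))*(-8) = -3*(-3*(-8) + (sqrt(8) + 2))/2*(-8) = -3*(24 + (2*sqrt(2) + 2))/2*(-8) = -3*(24 + (2 + 2*sqrt(2)))/2*(-8) = -3*(26 + 2*sqrt(2))/2*(-8) = (-39 - 3*sqrt(2))*(-8) = 312 + 24*sqrt(2)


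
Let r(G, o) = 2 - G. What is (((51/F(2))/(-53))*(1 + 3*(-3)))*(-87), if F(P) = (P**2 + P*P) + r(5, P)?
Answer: -35496/265 ≈ -133.95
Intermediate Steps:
F(P) = -3 + 2*P**2 (F(P) = (P**2 + P*P) + (2 - 1*5) = (P**2 + P**2) + (2 - 5) = 2*P**2 - 3 = -3 + 2*P**2)
(((51/F(2))/(-53))*(1 + 3*(-3)))*(-87) = (((51/(-3 + 2*2**2))/(-53))*(1 + 3*(-3)))*(-87) = (((51/(-3 + 2*4))*(-1/53))*(1 - 9))*(-87) = (((51/(-3 + 8))*(-1/53))*(-8))*(-87) = (((51/5)*(-1/53))*(-8))*(-87) = -51/265*(-8)*(-87) = (408/265)*(-87) = -35496/265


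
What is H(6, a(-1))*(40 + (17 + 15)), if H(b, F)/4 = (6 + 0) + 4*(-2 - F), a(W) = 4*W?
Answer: 4032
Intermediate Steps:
H(b, F) = -8 - 16*F (H(b, F) = 4*((6 + 0) + 4*(-2 - F)) = 4*(6 + (-8 - 4*F)) = 4*(-2 - 4*F) = -8 - 16*F)
H(6, a(-1))*(40 + (17 + 15)) = (-8 - 64*(-1))*(40 + (17 + 15)) = (-8 - 16*(-4))*(40 + 32) = (-8 + 64)*72 = 56*72 = 4032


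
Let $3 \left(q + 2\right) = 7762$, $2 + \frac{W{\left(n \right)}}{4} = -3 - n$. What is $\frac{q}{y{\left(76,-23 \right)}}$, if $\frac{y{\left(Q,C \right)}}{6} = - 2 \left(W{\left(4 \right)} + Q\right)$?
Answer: $- \frac{1939}{360} \approx -5.3861$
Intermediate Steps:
$W{\left(n \right)} = -20 - 4 n$ ($W{\left(n \right)} = -8 + 4 \left(-3 - n\right) = -8 - \left(12 + 4 n\right) = -20 - 4 n$)
$y{\left(Q,C \right)} = 432 - 12 Q$ ($y{\left(Q,C \right)} = 6 \left(- 2 \left(\left(-20 - 16\right) + Q\right)\right) = 6 \left(- 2 \left(-36 + Q\right)\right) = 6 \left(72 - 2 Q\right) = 432 - 12 Q$)
$q = \frac{7756}{3}$ ($q = -2 + \frac{1}{3} \cdot 7762 = -2 + \frac{7762}{3} = \frac{7756}{3} \approx 2585.3$)
$\frac{q}{y{\left(76,-23 \right)}} = \frac{7756}{3 \left(432 - 912\right)} = \frac{7756}{3 \left(-480\right)} = \frac{7756}{3} \left(- \frac{1}{480}\right) = - \frac{1939}{360}$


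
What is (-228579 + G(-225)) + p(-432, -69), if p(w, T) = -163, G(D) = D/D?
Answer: -228741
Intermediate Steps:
G(D) = 1
(-228579 + G(-225)) + p(-432, -69) = (-228579 + 1) - 163 = -228578 - 163 = -228741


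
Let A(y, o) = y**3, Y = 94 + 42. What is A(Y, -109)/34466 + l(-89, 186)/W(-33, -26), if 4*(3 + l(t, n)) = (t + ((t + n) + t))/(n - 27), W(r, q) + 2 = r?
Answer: 9343767239/127868860 ≈ 73.073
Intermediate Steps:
W(r, q) = -2 + r
Y = 136
l(t, n) = -3 + (n + 3*t)/(4*(-27 + n)) (l(t, n) = -3 + ((t + ((t + n) + t))/(n - 27))/4 = -3 + ((t + ((n + t) + t))/(-27 + n))/4 = -3 + ((t + (n + 2*t))/(-27 + n))/4 = -3 + ((n + 3*t)/(-27 + n))/4 = -3 + (n + 3*t)/(4*(-27 + n)))
A(Y, -109)/34466 + l(-89, 186)/W(-33, -26) = 136**3/34466 + ((324 - 11*186 + 3*(-89))/(4*(-27 + 186)))/(-2 - 33) = 2515456*(1/34466) + ((1/4)*(324 - 2046 - 267)/159)/(-35) = 1257728/17233 + ((1/4)*(1/159)*(-1989))*(-1/35) = 1257728/17233 - 663/212*(-1/35) = 1257728/17233 + 663/7420 = 9343767239/127868860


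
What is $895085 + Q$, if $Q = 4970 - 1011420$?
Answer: $-111365$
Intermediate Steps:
$Q = -1006450$ ($Q = 4970 - 1011420 = -1006450$)
$895085 + Q = 895085 - 1006450 = -111365$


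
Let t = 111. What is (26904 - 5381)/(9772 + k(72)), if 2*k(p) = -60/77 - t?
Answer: 3314542/1496281 ≈ 2.2152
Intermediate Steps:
k(p) = -8607/154 (k(p) = (-60/77 - 1*111)/2 = (-60*1/77 - 111)/2 = (-60/77 - 111)/2 = (½)*(-8607/77) = -8607/154)
(26904 - 5381)/(9772 + k(72)) = (26904 - 5381)/(9772 - 8607/154) = 21523/(1496281/154) = 21523*(154/1496281) = 3314542/1496281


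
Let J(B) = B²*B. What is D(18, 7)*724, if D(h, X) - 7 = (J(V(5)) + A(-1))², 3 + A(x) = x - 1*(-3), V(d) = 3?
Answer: 494492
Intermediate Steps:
A(x) = x (A(x) = -3 + (x - 1*(-3)) = -3 + (x + 3) = -3 + (3 + x) = x)
J(B) = B³
D(h, X) = 683 (D(h, X) = 7 + (3³ - 1)² = 7 + (27 - 1)² = 7 + 26² = 7 + 676 = 683)
D(18, 7)*724 = 683*724 = 494492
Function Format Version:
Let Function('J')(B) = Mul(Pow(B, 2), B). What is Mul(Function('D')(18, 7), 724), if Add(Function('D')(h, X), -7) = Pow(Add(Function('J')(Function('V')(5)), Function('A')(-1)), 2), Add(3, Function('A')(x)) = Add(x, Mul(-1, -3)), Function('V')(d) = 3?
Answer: 494492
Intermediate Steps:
Function('A')(x) = x (Function('A')(x) = Add(-3, Add(x, Mul(-1, -3))) = Add(-3, Add(x, 3)) = Add(-3, Add(3, x)) = x)
Function('J')(B) = Pow(B, 3)
Function('D')(h, X) = 683 (Function('D')(h, X) = Add(7, Pow(Add(Pow(3, 3), -1), 2)) = Add(7, Pow(Add(27, -1), 2)) = Add(7, Pow(26, 2)) = Add(7, 676) = 683)
Mul(Function('D')(18, 7), 724) = Mul(683, 724) = 494492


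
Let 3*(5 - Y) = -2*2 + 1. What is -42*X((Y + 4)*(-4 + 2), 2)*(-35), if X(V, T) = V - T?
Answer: -32340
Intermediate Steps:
Y = 6 (Y = 5 - (-2*2 + 1)/3 = 5 - (-4 + 1)/3 = 5 - ⅓*(-3) = 5 + 1 = 6)
-42*X((Y + 4)*(-4 + 2), 2)*(-35) = -42*((6 + 4)*(-4 + 2) - 1*2)*(-35) = -42*(10*(-2) - 2)*(-35) = -42*(-20 - 2)*(-35) = -42*(-22)*(-35) = 924*(-35) = -32340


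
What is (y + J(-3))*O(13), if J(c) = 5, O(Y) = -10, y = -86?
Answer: 810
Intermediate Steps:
(y + J(-3))*O(13) = (-86 + 5)*(-10) = -81*(-10) = 810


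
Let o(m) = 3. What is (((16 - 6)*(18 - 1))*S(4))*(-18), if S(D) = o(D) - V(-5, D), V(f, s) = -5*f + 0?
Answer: 67320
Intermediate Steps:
V(f, s) = -5*f
S(D) = -22 (S(D) = 3 - (-5)*(-5) = 3 - 1*25 = 3 - 25 = -22)
(((16 - 6)*(18 - 1))*S(4))*(-18) = (((16 - 6)*(18 - 1))*(-22))*(-18) = ((10*17)*(-22))*(-18) = (170*(-22))*(-18) = -3740*(-18) = 67320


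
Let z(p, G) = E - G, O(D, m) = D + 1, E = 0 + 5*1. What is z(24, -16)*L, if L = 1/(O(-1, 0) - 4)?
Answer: -21/4 ≈ -5.2500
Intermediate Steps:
E = 5 (E = 0 + 5 = 5)
O(D, m) = 1 + D
z(p, G) = 5 - G
L = -¼ (L = 1/((1 - 1) - 4) = 1/(0 - 4) = 1/(-4) = -¼ ≈ -0.25000)
z(24, -16)*L = (5 - 1*(-16))*(-¼) = (5 + 16)*(-¼) = 21*(-¼) = -21/4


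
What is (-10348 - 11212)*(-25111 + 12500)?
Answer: 271893160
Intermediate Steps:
(-10348 - 11212)*(-25111 + 12500) = -21560*(-12611) = 271893160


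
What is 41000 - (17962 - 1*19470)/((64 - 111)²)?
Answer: 90570508/2209 ≈ 41001.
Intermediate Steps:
41000 - (17962 - 1*19470)/((64 - 111)²) = 41000 - (17962 - 19470)/((-47)²) = 41000 - (-1508)/2209 = 41000 - 1*(-1508/2209) = 41000 + 1508/2209 = 90570508/2209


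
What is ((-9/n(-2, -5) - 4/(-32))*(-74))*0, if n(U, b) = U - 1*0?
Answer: 0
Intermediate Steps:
n(U, b) = U (n(U, b) = U + 0 = U)
((-9/n(-2, -5) - 4/(-32))*(-74))*0 = ((-9/(-2) - 4/(-32))*(-74))*0 = ((-9*(-½) - 4*(-1/32))*(-74))*0 = ((9/2 + ⅛)*(-74))*0 = ((37/8)*(-74))*0 = -1369/4*0 = 0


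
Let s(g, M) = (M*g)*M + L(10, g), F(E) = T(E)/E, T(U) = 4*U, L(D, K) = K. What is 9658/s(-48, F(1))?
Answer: -4829/408 ≈ -11.836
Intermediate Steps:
F(E) = 4 (F(E) = (4*E)/E = 4)
s(g, M) = g + g*M² (s(g, M) = (M*g)*M + g = g*M² + g = g + g*M²)
9658/s(-48, F(1)) = 9658/((-48*(1 + 4²))) = 9658/((-48*(1 + 16))) = 9658/((-48*17)) = 9658/(-816) = 9658*(-1/816) = -4829/408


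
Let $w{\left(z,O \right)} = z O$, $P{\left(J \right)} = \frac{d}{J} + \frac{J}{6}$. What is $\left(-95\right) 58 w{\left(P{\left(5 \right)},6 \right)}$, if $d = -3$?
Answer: $-7714$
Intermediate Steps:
$P{\left(J \right)} = - \frac{3}{J} + \frac{J}{6}$
$w{\left(z,O \right)} = O z$
$\left(-95\right) 58 w{\left(P{\left(5 \right)},6 \right)} = \left(-95\right) 58 \cdot 6 \left(- \frac{3}{5} + \frac{1}{6} \cdot 5\right) = - 5510 \cdot 6 \left(\left(-3\right) \frac{1}{5} + \frac{5}{6}\right) = - 5510 \cdot 6 \left(- \frac{3}{5} + \frac{5}{6}\right) = - 5510 \cdot 6 \cdot \frac{7}{30} = \left(-5510\right) \frac{7}{5} = -7714$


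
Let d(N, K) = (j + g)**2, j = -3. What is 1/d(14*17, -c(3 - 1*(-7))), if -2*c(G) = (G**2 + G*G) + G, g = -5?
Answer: 1/64 ≈ 0.015625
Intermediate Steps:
c(G) = -G**2 - G/2 (c(G) = -((G**2 + G*G) + G)/2 = -((G**2 + G**2) + G)/2 = -(2*G**2 + G)/2 = -(G + 2*G**2)/2 = -G**2 - G/2)
d(N, K) = 64 (d(N, K) = (-3 - 5)**2 = (-8)**2 = 64)
1/d(14*17, -c(3 - 1*(-7))) = 1/64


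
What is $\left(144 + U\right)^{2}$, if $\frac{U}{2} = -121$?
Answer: $9604$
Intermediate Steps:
$U = -242$ ($U = 2 \left(-121\right) = -242$)
$\left(144 + U\right)^{2} = \left(144 - 242\right)^{2} = \left(-98\right)^{2} = 9604$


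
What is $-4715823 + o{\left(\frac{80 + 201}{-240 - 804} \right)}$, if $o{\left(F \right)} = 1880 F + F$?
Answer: $- \frac{547094197}{116} \approx -4.7163 \cdot 10^{6}$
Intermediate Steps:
$o{\left(F \right)} = 1881 F$
$-4715823 + o{\left(\frac{80 + 201}{-240 - 804} \right)} = -4715823 + 1881 \frac{80 + 201}{-240 - 804} = -4715823 + 1881 \frac{281}{-1044} = -4715823 + 1881 \cdot 281 \left(- \frac{1}{1044}\right) = -4715823 + 1881 \left(- \frac{281}{1044}\right) = -4715823 - \frac{58729}{116} = - \frac{547094197}{116}$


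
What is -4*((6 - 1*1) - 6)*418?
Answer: 1672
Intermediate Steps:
-4*((6 - 1*1) - 6)*418 = -4*((6 - 1) - 6)*418 = -4*(5 - 6)*418 = -4*(-1)*418 = 4*418 = 1672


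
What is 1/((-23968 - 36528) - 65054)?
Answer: -1/125550 ≈ -7.9649e-6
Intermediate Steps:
1/((-23968 - 36528) - 65054) = 1/(-60496 - 65054) = 1/(-125550) = -1/125550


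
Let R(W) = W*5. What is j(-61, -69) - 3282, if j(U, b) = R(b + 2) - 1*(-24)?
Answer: -3593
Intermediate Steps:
R(W) = 5*W
j(U, b) = 34 + 5*b (j(U, b) = 5*(b + 2) - 1*(-24) = 5*(2 + b) + 24 = (10 + 5*b) + 24 = 34 + 5*b)
j(-61, -69) - 3282 = (34 + 5*(-69)) - 3282 = (34 - 345) - 3282 = -311 - 3282 = -3593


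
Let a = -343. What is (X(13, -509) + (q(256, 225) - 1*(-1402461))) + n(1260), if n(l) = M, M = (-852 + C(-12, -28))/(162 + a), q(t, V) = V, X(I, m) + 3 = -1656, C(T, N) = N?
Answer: 253586767/181 ≈ 1.4010e+6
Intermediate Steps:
X(I, m) = -1659 (X(I, m) = -3 - 1656 = -1659)
M = 880/181 (M = (-852 - 28)/(162 - 343) = -880/(-181) = -880*(-1/181) = 880/181 ≈ 4.8619)
n(l) = 880/181
(X(13, -509) + (q(256, 225) - 1*(-1402461))) + n(1260) = (-1659 + (225 - 1*(-1402461))) + 880/181 = (-1659 + (225 + 1402461)) + 880/181 = (-1659 + 1402686) + 880/181 = 1401027 + 880/181 = 253586767/181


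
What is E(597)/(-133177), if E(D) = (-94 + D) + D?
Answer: -100/12107 ≈ -0.0082597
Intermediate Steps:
E(D) = -94 + 2*D
E(597)/(-133177) = (-94 + 2*597)/(-133177) = (-94 + 1194)*(-1/133177) = 1100*(-1/133177) = -100/12107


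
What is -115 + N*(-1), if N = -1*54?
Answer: -61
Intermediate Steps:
N = -54
-115 + N*(-1) = -115 - 54*(-1) = -115 + 54 = -61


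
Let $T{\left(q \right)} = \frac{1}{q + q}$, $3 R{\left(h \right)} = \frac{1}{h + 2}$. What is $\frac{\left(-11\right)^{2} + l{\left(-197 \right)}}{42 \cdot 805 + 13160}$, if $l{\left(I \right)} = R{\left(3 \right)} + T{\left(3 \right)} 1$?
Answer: $\frac{3637}{1409100} \approx 0.0025811$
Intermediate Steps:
$R{\left(h \right)} = \frac{1}{3 \left(2 + h\right)}$ ($R{\left(h \right)} = \frac{1}{3 \left(h + 2\right)} = \frac{1}{3 \left(2 + h\right)}$)
$T{\left(q \right)} = \frac{1}{2 q}$
$l{\left(I \right)} = \frac{7}{30}$ ($l{\left(I \right)} = \frac{1}{3 \left(2 + 3\right)} + \frac{1}{2 \cdot 3} \cdot 1 = \frac{1}{3 \cdot 5} + \frac{1}{2} \cdot \frac{1}{3} \cdot 1 = \frac{1}{3} \cdot \frac{1}{5} + \frac{1}{6} \cdot 1 = \frac{1}{15} + \frac{1}{6} = \frac{7}{30}$)
$\frac{\left(-11\right)^{2} + l{\left(-197 \right)}}{42 \cdot 805 + 13160} = \frac{\left(-11\right)^{2} + \frac{7}{30}}{42 \cdot 805 + 13160} = \frac{121 + \frac{7}{30}}{33810 + 13160} = \frac{3637}{30 \cdot 46970} = \frac{3637}{30} \cdot \frac{1}{46970} = \frac{3637}{1409100}$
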